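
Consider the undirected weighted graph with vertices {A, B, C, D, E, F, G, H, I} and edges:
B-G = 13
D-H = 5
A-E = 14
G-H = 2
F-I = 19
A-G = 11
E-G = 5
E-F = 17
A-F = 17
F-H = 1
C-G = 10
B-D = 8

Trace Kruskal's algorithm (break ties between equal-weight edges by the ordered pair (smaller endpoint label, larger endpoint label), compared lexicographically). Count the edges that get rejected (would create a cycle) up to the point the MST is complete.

4

Kruskal's algorithm — process edges by increasing weight (ties by edge label):
F-H (1): add — endpoints in different components.
G-H (2): add — endpoints in different components.
D-H (5): add — endpoints in different components.
E-G (5): add — endpoints in different components.
B-D (8): add — endpoints in different components.
C-G (10): add — endpoints in different components.
A-G (11): add — endpoints in different components.
B-G (13): skip — B and G already connected.
A-E (14): skip — A and E already connected.
A-F (17): skip — A and F already connected.
E-F (17): skip — E and F already connected.
F-I (19): add — endpoints in different components.
Edges rejected before the tree was complete: 4.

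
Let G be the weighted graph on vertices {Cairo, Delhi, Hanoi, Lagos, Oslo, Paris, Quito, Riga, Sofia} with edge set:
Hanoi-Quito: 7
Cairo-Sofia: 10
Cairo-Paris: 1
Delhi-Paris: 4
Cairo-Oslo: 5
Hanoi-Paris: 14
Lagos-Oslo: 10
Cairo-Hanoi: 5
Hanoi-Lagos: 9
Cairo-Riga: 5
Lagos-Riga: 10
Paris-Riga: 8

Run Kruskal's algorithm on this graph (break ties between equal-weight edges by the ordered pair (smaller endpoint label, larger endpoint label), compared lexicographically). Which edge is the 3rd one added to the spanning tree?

Kruskal: consider edges lightest-first.
Cairo-Paris (1): add — endpoints in different components.
Delhi-Paris (4): add — endpoints in different components.
Cairo-Hanoi (5): add — endpoints in different components.
Cairo-Oslo (5): add — endpoints in different components.
Cairo-Riga (5): add — endpoints in different components.
Hanoi-Quito (7): add — endpoints in different components.
Paris-Riga (8): skip — Paris and Riga already connected.
Hanoi-Lagos (9): add — endpoints in different components.
Cairo-Sofia (10): add — endpoints in different components.
The 3rd edge added is Cairo-Hanoi.

Cairo-Hanoi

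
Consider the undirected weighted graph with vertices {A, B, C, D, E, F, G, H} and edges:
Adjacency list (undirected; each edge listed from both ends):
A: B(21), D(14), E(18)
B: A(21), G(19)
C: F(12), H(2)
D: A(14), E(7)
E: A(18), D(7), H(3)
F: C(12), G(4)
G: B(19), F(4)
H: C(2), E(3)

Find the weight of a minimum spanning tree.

Kruskal: consider edges lightest-first.
C—H (2): add — endpoints in different components.
E—H (3): add — endpoints in different components.
F—G (4): add — endpoints in different components.
D—E (7): add — endpoints in different components.
C—F (12): add — endpoints in different components.
A—D (14): add — endpoints in different components.
A—E (18): skip — A and E already connected.
B—G (19): add — endpoints in different components.
MST edges: C—H, E—H, F—G, D—E, C—F, A—D, B—G; total weight 2+3+4+7+12+14+19 = 61.

61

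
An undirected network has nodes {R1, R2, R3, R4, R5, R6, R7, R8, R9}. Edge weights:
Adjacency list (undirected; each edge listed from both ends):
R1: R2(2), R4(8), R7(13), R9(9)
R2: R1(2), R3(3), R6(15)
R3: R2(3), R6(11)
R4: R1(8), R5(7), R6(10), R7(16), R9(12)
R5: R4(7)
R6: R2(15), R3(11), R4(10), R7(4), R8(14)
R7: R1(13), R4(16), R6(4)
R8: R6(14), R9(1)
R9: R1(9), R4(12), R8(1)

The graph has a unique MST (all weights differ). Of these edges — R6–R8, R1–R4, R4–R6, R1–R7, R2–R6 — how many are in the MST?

Sort edges by weight, then run Kruskal:
R8–R9 (1): add — endpoints in different components.
R1–R2 (2): add — endpoints in different components.
R2–R3 (3): add — endpoints in different components.
R6–R7 (4): add — endpoints in different components.
R4–R5 (7): add — endpoints in different components.
R1–R4 (8): add — endpoints in different components.
R1–R9 (9): add — endpoints in different components.
R4–R6 (10): add — endpoints in different components.
MST edge set: {R8–R9, R1–R2, R2–R3, R6–R7, R4–R5, R1–R4, R1–R9, R4–R6}.
Of the listed edges, {R1–R4, R4–R6} are in the MST → 2.

2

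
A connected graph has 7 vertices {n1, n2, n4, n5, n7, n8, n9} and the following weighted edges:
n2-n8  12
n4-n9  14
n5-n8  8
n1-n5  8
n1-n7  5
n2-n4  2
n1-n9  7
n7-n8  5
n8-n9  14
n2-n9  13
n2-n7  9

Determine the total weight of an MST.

36

Kruskal's algorithm — process edges by increasing weight (ties by edge label):
n2-n4 (2): add. Components now {n9} {n2,n4} {n8} {n7} {n1} {n5}
n1-n7 (5): add. Components now {n9} {n2,n4} {n8} {n1,n7} {n5}
n7-n8 (5): add. Components now {n9} {n2,n4} {n1,n7,n8} {n5}
n1-n9 (7): add. Components now {n1,n7,n8,n9} {n2,n4} {n5}
n1-n5 (8): add. Components now {n1,n5,n7,n8,n9} {n2,n4}
n5-n8 (8): skip — n8 and n5 already connected.
n2-n7 (9): add. Components now {n1,n2,n4,n5,n7,n8,n9}
MST edges: n2-n4, n1-n7, n7-n8, n1-n9, n1-n5, n2-n7; total weight 2+5+5+7+8+9 = 36.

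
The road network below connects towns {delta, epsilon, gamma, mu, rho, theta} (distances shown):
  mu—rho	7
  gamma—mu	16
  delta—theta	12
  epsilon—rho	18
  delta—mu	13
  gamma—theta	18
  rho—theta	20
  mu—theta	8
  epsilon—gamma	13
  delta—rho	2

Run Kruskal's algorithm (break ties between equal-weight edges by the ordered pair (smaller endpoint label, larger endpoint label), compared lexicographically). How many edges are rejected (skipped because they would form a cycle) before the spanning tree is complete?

Kruskal: consider edges lightest-first.
delta—rho (2): add — endpoints in different components.
mu—rho (7): add — endpoints in different components.
mu—theta (8): add — endpoints in different components.
delta—theta (12): skip — delta and theta already connected.
delta—mu (13): skip — delta and mu already connected.
epsilon—gamma (13): add — endpoints in different components.
gamma—mu (16): add — endpoints in different components.
Edges rejected before the tree was complete: 2.

2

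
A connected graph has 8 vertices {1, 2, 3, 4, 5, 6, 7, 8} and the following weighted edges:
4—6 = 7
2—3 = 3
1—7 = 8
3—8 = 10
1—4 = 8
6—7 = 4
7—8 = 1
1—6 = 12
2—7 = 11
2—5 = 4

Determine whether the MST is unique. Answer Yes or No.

No

Kruskal: consider edges lightest-first.
7—8 (1): add — endpoints in different components.
2—3 (3): add — endpoints in different components.
2—5 (4): add — endpoints in different components.
6—7 (4): add — endpoints in different components.
4—6 (7): add — endpoints in different components.
1—4 (8): add — endpoints in different components.
1—7 (8): skip — 1 and 7 already connected.
3—8 (10): add — endpoints in different components.
Non-tree edge 1—7 has weight 8, equal to the heaviest edge on its tree cycle — swapping gives another MST of the same weight. Not unique.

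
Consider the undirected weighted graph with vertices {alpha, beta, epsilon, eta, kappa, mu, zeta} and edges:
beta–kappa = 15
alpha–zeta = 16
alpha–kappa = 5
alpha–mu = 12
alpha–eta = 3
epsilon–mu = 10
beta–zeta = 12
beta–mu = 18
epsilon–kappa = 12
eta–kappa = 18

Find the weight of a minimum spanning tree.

57

Prim's algorithm from zeta:
Step 1: frontier [beta–zeta 12, alpha–zeta 16] → take beta–zeta (12); add beta.
Step 2: frontier [beta–kappa 15, beta–mu 18, alpha–zeta 16] → take beta–kappa (15); add kappa.
Step 3: frontier [beta–mu 18, alpha–kappa 5, epsilon–kappa 12, eta–kappa 18, alpha–zeta 16] → take alpha–kappa (5); add alpha.
Step 4: frontier [alpha–eta 3, alpha–mu 12, beta–mu 18, epsilon–kappa 12, eta–kappa 18] → take alpha–eta (3); add eta.
Step 5: frontier [alpha–mu 12, beta–mu 18, epsilon–kappa 12] → take epsilon–kappa (12); add epsilon.
Step 6: frontier [alpha–mu 12, beta–mu 18, epsilon–mu 10] → take epsilon–mu (10); add mu.
MST edges: beta–zeta, beta–kappa, alpha–kappa, alpha–eta, epsilon–kappa, epsilon–mu; total weight 12+15+5+3+12+10 = 57.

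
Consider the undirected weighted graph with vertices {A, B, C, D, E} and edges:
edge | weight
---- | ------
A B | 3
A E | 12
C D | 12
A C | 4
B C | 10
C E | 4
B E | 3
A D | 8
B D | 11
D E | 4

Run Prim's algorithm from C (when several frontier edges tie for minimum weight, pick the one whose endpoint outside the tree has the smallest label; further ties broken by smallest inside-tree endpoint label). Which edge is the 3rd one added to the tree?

B-E

Grow the tree from C using Prim:
Step 1: cheapest edge leaving the tree is A C (4); add A.
Step 2: cheapest edge leaving the tree is A B (3); add B.
Step 3: cheapest edge leaving the tree is B E (3); add E.
Step 4: cheapest edge leaving the tree is D E (4); add D.
The 3rd edge added is B E.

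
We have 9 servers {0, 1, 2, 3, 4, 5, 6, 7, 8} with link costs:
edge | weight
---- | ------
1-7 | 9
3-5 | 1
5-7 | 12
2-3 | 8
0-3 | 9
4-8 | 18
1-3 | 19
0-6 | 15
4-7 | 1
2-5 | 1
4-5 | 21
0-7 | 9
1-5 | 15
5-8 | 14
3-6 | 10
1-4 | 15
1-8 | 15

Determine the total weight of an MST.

Prim, starting at 3.
Step 1: cheapest edge leaving the tree is 3-5 (1); add 5.
Step 2: cheapest edge leaving the tree is 2-5 (1); add 2.
Step 3: cheapest edge leaving the tree is 0-3 (9); add 0.
Step 4: cheapest edge leaving the tree is 0-7 (9); add 7.
Step 5: cheapest edge leaving the tree is 4-7 (1); add 4.
Step 6: cheapest edge leaving the tree is 1-7 (9); add 1.
Step 7: cheapest edge leaving the tree is 3-6 (10); add 6.
Step 8: cheapest edge leaving the tree is 5-8 (14); add 8.
MST edges: 3-5, 2-5, 0-3, 0-7, 4-7, 1-7, 3-6, 5-8; total weight 1+1+9+9+1+9+10+14 = 54.

54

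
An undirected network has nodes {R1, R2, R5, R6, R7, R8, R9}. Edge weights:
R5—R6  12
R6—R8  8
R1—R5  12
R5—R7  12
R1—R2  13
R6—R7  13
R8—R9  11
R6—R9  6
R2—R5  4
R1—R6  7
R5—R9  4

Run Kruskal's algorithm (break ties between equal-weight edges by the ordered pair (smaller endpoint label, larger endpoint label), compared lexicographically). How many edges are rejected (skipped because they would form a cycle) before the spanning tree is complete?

Kruskal's algorithm — process edges by increasing weight (ties by edge label):
R2—R5 (4): add — endpoints in different components.
R5—R9 (4): add — endpoints in different components.
R6—R9 (6): add — endpoints in different components.
R1—R6 (7): add — endpoints in different components.
R6—R8 (8): add — endpoints in different components.
R8—R9 (11): skip — R8 and R9 already connected.
R1—R5 (12): skip — R1 and R5 already connected.
R5—R6 (12): skip — R6 and R5 already connected.
R5—R7 (12): add — endpoints in different components.
Edges rejected before the tree was complete: 3.

3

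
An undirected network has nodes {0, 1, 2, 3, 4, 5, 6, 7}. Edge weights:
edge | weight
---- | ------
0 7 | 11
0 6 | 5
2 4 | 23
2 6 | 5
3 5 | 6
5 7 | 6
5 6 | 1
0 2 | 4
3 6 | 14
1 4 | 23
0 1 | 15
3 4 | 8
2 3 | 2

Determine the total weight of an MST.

41

Kruskal's algorithm — process edges by increasing weight (ties by edge label):
5 6 (1): add — endpoints in different components.
2 3 (2): add — endpoints in different components.
0 2 (4): add — endpoints in different components.
0 6 (5): add — endpoints in different components.
2 6 (5): skip — 2 and 6 already connected.
3 5 (6): skip — 3 and 5 already connected.
5 7 (6): add — endpoints in different components.
3 4 (8): add — endpoints in different components.
0 7 (11): skip — 0 and 7 already connected.
3 6 (14): skip — 3 and 6 already connected.
0 1 (15): add — endpoints in different components.
MST edges: 5 6, 2 3, 0 2, 0 6, 5 7, 3 4, 0 1; total weight 1+2+4+5+6+8+15 = 41.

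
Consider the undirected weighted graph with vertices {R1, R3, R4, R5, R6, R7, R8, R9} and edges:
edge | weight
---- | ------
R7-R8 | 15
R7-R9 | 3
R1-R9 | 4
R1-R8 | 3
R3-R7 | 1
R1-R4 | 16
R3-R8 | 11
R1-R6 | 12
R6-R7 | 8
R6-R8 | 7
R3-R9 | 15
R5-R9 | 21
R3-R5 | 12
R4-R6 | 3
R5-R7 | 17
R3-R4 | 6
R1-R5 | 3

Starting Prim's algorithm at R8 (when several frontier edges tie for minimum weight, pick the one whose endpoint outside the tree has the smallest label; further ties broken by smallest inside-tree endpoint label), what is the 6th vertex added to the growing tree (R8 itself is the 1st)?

R3

Prim's algorithm from R8:
Step 1: cheapest edge leaving the tree is R1-R8 (3); add R1.
Step 2: cheapest edge leaving the tree is R1-R5 (3); add R5.
Step 3: cheapest edge leaving the tree is R1-R9 (4); add R9.
Step 4: cheapest edge leaving the tree is R7-R9 (3); add R7.
Step 5: cheapest edge leaving the tree is R3-R7 (1); add R3.
Step 6: cheapest edge leaving the tree is R3-R4 (6); add R4.
Step 7: cheapest edge leaving the tree is R4-R6 (3); add R6.
Vertex order: R8, R1, R5, R9, R7, R3, R4, R6. The 6th vertex is R3.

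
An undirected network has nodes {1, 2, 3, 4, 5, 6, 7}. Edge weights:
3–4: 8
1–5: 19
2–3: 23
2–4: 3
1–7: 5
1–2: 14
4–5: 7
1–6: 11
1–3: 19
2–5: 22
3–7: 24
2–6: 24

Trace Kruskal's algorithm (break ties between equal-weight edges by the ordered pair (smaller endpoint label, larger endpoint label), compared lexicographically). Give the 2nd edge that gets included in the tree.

Kruskal's algorithm — process edges by increasing weight (ties by edge label):
2–4 (3): add — endpoints in different components.
1–7 (5): add — endpoints in different components.
4–5 (7): add — endpoints in different components.
3–4 (8): add — endpoints in different components.
1–6 (11): add — endpoints in different components.
1–2 (14): add — endpoints in different components.
The 2nd edge added is 1–7.

1-7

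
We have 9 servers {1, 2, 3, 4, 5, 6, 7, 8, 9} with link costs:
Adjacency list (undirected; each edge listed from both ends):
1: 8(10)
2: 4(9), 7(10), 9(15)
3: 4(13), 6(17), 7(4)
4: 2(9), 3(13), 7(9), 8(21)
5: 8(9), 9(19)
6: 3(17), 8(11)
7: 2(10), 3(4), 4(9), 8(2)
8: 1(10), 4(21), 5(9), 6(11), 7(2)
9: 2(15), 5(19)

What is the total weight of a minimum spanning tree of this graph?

Kruskal: consider edges lightest-first.
7–8 (2): add — endpoints in different components.
3–7 (4): add — endpoints in different components.
2–4 (9): add — endpoints in different components.
4–7 (9): add — endpoints in different components.
5–8 (9): add — endpoints in different components.
1–8 (10): add — endpoints in different components.
2–7 (10): skip — 2 and 7 already connected.
6–8 (11): add — endpoints in different components.
3–4 (13): skip — 3 and 4 already connected.
2–9 (15): add — endpoints in different components.
MST edges: 7–8, 3–7, 2–4, 4–7, 5–8, 1–8, 6–8, 2–9; total weight 2+4+9+9+9+10+11+15 = 69.

69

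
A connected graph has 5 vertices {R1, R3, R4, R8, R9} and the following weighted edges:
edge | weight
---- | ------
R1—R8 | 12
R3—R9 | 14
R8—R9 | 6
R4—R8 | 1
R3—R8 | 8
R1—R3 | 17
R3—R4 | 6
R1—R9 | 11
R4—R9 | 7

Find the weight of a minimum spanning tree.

24

Kruskal's algorithm — process edges by increasing weight (ties by edge label):
R4—R8 (1): add. Components now {R3} {R9} {R1} {R4,R8}
R3—R4 (6): add. Components now {R3,R4,R8} {R9} {R1}
R8—R9 (6): add. Components now {R3,R4,R8,R9} {R1}
R4—R9 (7): skip — R9 and R4 already connected.
R3—R8 (8): skip — R3 and R8 already connected.
R1—R9 (11): add. Components now {R1,R3,R4,R8,R9}
MST edges: R4—R8, R3—R4, R8—R9, R1—R9; total weight 1+6+6+11 = 24.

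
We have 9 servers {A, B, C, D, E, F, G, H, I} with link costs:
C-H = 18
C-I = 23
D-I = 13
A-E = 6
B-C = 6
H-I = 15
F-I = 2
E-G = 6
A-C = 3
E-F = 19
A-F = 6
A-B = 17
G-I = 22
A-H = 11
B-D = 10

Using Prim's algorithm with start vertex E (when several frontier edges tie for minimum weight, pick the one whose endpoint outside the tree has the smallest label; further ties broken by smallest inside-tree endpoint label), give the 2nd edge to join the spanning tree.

Grow the tree from E using Prim:
Step 1: cheapest edge leaving the tree is A-E (6); add A.
Step 2: cheapest edge leaving the tree is A-C (3); add C.
Step 3: cheapest edge leaving the tree is B-C (6); add B.
Step 4: cheapest edge leaving the tree is A-F (6); add F.
Step 5: cheapest edge leaving the tree is F-I (2); add I.
Step 6: cheapest edge leaving the tree is E-G (6); add G.
Step 7: cheapest edge leaving the tree is B-D (10); add D.
Step 8: cheapest edge leaving the tree is A-H (11); add H.
The 2nd edge added is A-C.

A-C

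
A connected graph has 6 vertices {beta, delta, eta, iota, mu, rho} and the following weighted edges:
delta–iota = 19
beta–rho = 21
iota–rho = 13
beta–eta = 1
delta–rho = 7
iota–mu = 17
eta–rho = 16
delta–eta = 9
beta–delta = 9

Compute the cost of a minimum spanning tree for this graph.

Kruskal: consider edges lightest-first.
beta–eta (1): add — endpoints in different components.
delta–rho (7): add — endpoints in different components.
beta–delta (9): add — endpoints in different components.
delta–eta (9): skip — delta and eta already connected.
iota–rho (13): add — endpoints in different components.
eta–rho (16): skip — rho and eta already connected.
iota–mu (17): add — endpoints in different components.
MST edges: beta–eta, delta–rho, beta–delta, iota–rho, iota–mu; total weight 1+7+9+13+17 = 47.

47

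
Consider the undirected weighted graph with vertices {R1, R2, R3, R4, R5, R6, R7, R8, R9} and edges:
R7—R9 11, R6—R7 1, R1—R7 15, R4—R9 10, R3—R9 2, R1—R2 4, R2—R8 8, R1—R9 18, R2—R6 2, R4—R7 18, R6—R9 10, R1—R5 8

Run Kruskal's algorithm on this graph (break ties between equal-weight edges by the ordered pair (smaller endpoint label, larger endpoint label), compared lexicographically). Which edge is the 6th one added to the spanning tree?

Sort edges by weight, then run Kruskal:
R6—R7 (1): add — endpoints in different components.
R2—R6 (2): add — endpoints in different components.
R3—R9 (2): add — endpoints in different components.
R1—R2 (4): add — endpoints in different components.
R1—R5 (8): add — endpoints in different components.
R2—R8 (8): add — endpoints in different components.
R4—R9 (10): add — endpoints in different components.
R6—R9 (10): add — endpoints in different components.
The 6th edge added is R2—R8.

R2-R8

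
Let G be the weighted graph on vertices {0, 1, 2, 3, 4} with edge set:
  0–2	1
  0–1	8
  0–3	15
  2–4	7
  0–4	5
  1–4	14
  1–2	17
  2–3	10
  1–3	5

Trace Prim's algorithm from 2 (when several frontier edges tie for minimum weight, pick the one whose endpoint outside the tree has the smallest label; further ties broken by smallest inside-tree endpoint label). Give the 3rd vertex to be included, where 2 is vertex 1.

Prim's algorithm from 2:
Step 1: cheapest edge leaving the tree is 0–2 (1); add 0.
Step 2: cheapest edge leaving the tree is 0–4 (5); add 4.
Step 3: cheapest edge leaving the tree is 0–1 (8); add 1.
Step 4: cheapest edge leaving the tree is 1–3 (5); add 3.
Vertex order: 2, 0, 4, 1, 3. The 3rd vertex is 4.

4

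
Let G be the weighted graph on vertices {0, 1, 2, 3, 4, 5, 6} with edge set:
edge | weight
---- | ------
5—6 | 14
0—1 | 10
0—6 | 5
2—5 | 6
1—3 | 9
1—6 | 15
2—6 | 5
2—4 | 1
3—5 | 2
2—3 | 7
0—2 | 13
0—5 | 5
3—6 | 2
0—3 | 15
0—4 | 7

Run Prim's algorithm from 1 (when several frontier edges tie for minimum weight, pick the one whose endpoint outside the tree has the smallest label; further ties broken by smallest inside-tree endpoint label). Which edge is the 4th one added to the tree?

Prim's algorithm from 1:
Step 1: cheapest edge leaving the tree is 1—3 (9); add 3.
Step 2: cheapest edge leaving the tree is 3—5 (2); add 5.
Step 3: cheapest edge leaving the tree is 3—6 (2); add 6.
Step 4: cheapest edge leaving the tree is 0—5 (5); add 0.
Step 5: cheapest edge leaving the tree is 2—6 (5); add 2.
Step 6: cheapest edge leaving the tree is 2—4 (1); add 4.
The 4th edge added is 0—5.

0-5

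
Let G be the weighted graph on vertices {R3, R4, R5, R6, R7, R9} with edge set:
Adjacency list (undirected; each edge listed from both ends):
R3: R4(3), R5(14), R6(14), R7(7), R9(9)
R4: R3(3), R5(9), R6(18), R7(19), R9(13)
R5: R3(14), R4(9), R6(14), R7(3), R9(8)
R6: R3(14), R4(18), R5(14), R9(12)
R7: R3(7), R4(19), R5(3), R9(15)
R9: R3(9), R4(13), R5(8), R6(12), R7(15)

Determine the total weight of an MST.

33

Prim's algorithm from R9:
Step 1: cheapest edge leaving the tree is R5-R9 (8); add R5.
Step 2: cheapest edge leaving the tree is R5-R7 (3); add R7.
Step 3: cheapest edge leaving the tree is R3-R7 (7); add R3.
Step 4: cheapest edge leaving the tree is R3-R4 (3); add R4.
Step 5: cheapest edge leaving the tree is R6-R9 (12); add R6.
MST edges: R5-R9, R5-R7, R3-R7, R3-R4, R6-R9; total weight 8+3+7+3+12 = 33.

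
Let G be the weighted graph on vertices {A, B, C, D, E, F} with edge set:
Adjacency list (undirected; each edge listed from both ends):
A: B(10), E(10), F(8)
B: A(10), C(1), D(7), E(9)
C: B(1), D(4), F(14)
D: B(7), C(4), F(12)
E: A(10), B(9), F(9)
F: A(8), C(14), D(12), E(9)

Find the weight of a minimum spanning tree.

31

Prim, starting at A.
Step 1: frontier [A—F 8, A—B 10, A—E 10] → take A—F (8); add F.
Step 2: frontier [A—B 10, A—E 10, E—F 9, D—F 12, C—F 14] → take E—F (9); add E.
Step 3: frontier [A—B 10, B—E 9, D—F 12, C—F 14] → take B—E (9); add B.
Step 4: frontier [B—C 1, B—D 7, D—F 12, C—F 14] → take B—C (1); add C.
Step 5: frontier [B—D 7, C—D 4, D—F 12] → take C—D (4); add D.
MST edges: A—F, E—F, B—E, B—C, C—D; total weight 8+9+9+1+4 = 31.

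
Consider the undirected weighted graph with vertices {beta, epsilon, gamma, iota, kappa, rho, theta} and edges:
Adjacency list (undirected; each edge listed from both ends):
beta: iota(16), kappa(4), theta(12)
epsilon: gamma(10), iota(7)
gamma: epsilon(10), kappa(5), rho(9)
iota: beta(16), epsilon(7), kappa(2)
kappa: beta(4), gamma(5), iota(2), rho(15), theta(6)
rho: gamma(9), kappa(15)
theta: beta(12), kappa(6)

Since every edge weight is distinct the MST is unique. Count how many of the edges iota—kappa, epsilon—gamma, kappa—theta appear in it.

2

Sort edges by weight, then run Kruskal:
iota—kappa (2): add. Components now {rho} {iota,kappa} {theta} {gamma} {beta} {epsilon}
beta—kappa (4): add. Components now {rho} {beta,iota,kappa} {theta} {gamma} {epsilon}
gamma—kappa (5): add. Components now {rho} {beta,gamma,iota,kappa} {theta} {epsilon}
kappa—theta (6): add. Components now {rho} {beta,gamma,iota,kappa,theta} {epsilon}
epsilon—iota (7): add. Components now {rho} {beta,epsilon,gamma,iota,kappa,theta}
gamma—rho (9): add. Components now {beta,epsilon,gamma,iota,kappa,rho,theta}
MST edge set: {iota—kappa, beta—kappa, gamma—kappa, kappa—theta, epsilon—iota, gamma—rho}.
Of the listed edges, {iota—kappa, kappa—theta} are in the MST → 2.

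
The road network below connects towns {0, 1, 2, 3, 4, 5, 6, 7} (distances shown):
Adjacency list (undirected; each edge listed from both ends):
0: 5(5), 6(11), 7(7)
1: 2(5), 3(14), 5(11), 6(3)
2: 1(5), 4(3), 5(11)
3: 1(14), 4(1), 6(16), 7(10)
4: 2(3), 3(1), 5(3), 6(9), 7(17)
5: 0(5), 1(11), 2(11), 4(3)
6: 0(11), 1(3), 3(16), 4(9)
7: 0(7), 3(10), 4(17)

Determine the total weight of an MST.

Kruskal's algorithm — process edges by increasing weight (ties by edge label):
3-4 (1): add — endpoints in different components.
1-6 (3): add — endpoints in different components.
2-4 (3): add — endpoints in different components.
4-5 (3): add — endpoints in different components.
0-5 (5): add — endpoints in different components.
1-2 (5): add — endpoints in different components.
0-7 (7): add — endpoints in different components.
MST edges: 3-4, 1-6, 2-4, 4-5, 0-5, 1-2, 0-7; total weight 1+3+3+3+5+5+7 = 27.

27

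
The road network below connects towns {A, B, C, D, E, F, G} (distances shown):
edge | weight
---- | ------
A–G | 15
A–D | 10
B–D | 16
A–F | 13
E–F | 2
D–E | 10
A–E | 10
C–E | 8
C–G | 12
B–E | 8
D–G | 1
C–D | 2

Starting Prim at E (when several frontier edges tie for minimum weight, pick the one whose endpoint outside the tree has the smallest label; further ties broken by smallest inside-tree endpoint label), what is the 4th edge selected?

C-D

Grow the tree from E using Prim:
Step 1: cheapest edge leaving the tree is E–F (2); add F.
Step 2: cheapest edge leaving the tree is B–E (8); add B.
Step 3: cheapest edge leaving the tree is C–E (8); add C.
Step 4: cheapest edge leaving the tree is C–D (2); add D.
Step 5: cheapest edge leaving the tree is D–G (1); add G.
Step 6: cheapest edge leaving the tree is A–D (10); add A.
The 4th edge added is C–D.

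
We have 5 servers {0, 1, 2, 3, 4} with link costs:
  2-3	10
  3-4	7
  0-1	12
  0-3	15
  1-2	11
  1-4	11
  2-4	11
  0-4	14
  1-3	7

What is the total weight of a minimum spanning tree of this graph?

Prim's algorithm from 0:
Step 1: cheapest edge leaving the tree is 0-1 (12); add 1.
Step 2: cheapest edge leaving the tree is 1-3 (7); add 3.
Step 3: cheapest edge leaving the tree is 3-4 (7); add 4.
Step 4: cheapest edge leaving the tree is 2-3 (10); add 2.
MST edges: 0-1, 1-3, 3-4, 2-3; total weight 12+7+7+10 = 36.

36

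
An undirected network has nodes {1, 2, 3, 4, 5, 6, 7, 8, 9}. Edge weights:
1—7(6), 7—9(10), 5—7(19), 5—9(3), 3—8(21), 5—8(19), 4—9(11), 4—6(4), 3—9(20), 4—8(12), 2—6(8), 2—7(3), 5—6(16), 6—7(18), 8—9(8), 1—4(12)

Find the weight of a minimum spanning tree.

Prim's algorithm from 9:
Step 1: cheapest edge leaving the tree is 5—9 (3); add 5.
Step 2: cheapest edge leaving the tree is 8—9 (8); add 8.
Step 3: cheapest edge leaving the tree is 7—9 (10); add 7.
Step 4: cheapest edge leaving the tree is 2—7 (3); add 2.
Step 5: cheapest edge leaving the tree is 1—7 (6); add 1.
Step 6: cheapest edge leaving the tree is 2—6 (8); add 6.
Step 7: cheapest edge leaving the tree is 4—6 (4); add 4.
Step 8: cheapest edge leaving the tree is 3—9 (20); add 3.
MST edges: 5—9, 8—9, 7—9, 2—7, 1—7, 2—6, 4—6, 3—9; total weight 3+8+10+3+6+8+4+20 = 62.

62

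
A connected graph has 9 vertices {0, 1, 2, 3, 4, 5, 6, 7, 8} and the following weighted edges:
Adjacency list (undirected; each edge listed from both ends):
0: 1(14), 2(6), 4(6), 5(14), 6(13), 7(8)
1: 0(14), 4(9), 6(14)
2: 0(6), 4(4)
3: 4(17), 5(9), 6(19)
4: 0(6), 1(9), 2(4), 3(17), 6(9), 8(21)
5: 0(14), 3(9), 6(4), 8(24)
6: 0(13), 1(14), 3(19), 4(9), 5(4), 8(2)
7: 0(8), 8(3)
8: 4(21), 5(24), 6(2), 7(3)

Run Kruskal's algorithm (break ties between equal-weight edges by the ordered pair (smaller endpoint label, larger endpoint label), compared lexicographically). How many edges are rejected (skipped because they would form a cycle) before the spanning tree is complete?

Kruskal's algorithm — process edges by increasing weight (ties by edge label):
6-8 (2): add — endpoints in different components.
7-8 (3): add — endpoints in different components.
2-4 (4): add — endpoints in different components.
5-6 (4): add — endpoints in different components.
0-2 (6): add — endpoints in different components.
0-4 (6): skip — 0 and 4 already connected.
0-7 (8): add — endpoints in different components.
1-4 (9): add — endpoints in different components.
3-5 (9): add — endpoints in different components.
Edges rejected before the tree was complete: 1.

1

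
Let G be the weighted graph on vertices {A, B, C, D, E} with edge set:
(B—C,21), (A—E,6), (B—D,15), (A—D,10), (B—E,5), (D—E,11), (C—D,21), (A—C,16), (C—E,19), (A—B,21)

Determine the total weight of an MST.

37

Kruskal: consider edges lightest-first.
B—E (5): add. Components now {A} {B,E} {C} {D}
A—E (6): add. Components now {A,B,E} {C} {D}
A—D (10): add. Components now {A,B,D,E} {C}
D—E (11): skip — D and E already connected.
B—D (15): skip — B and D already connected.
A—C (16): add. Components now {A,B,C,D,E}
MST edges: B—E, A—E, A—D, A—C; total weight 5+6+10+16 = 37.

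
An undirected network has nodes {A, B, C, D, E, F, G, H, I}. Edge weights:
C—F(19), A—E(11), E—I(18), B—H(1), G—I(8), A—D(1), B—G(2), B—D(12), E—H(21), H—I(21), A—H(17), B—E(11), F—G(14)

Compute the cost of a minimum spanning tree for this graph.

67

Sort edges by weight, then run Kruskal:
A—D (1): add — endpoints in different components.
B—H (1): add — endpoints in different components.
B—G (2): add — endpoints in different components.
G—I (8): add — endpoints in different components.
A—E (11): add — endpoints in different components.
B—E (11): add — endpoints in different components.
B—D (12): skip — B and D already connected.
F—G (14): add — endpoints in different components.
A—H (17): skip — A and H already connected.
E—I (18): skip — E and I already connected.
C—F (19): add — endpoints in different components.
MST edges: A—D, B—H, B—G, G—I, A—E, B—E, F—G, C—F; total weight 1+1+2+8+11+11+14+19 = 67.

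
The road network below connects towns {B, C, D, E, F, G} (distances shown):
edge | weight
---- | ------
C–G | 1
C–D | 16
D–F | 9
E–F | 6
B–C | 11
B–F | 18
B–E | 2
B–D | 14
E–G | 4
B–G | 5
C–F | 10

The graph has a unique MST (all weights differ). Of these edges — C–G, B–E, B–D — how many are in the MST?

2

Kruskal: consider edges lightest-first.
C–G (1): add — endpoints in different components.
B–E (2): add — endpoints in different components.
E–G (4): add — endpoints in different components.
B–G (5): skip — B and G already connected.
E–F (6): add — endpoints in different components.
D–F (9): add — endpoints in different components.
MST edge set: {C–G, B–E, E–G, E–F, D–F}.
Of the listed edges, {C–G, B–E} are in the MST → 2.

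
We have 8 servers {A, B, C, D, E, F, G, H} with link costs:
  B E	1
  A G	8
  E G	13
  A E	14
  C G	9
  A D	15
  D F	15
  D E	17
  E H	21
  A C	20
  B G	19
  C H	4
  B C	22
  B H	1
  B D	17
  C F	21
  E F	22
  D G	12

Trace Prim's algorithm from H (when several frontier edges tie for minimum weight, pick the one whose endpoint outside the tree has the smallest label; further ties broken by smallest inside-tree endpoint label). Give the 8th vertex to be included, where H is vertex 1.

Grow the tree from H using Prim:
Step 1: cheapest edge leaving the tree is B H (1); add B.
Step 2: cheapest edge leaving the tree is B E (1); add E.
Step 3: cheapest edge leaving the tree is C H (4); add C.
Step 4: cheapest edge leaving the tree is C G (9); add G.
Step 5: cheapest edge leaving the tree is A G (8); add A.
Step 6: cheapest edge leaving the tree is D G (12); add D.
Step 7: cheapest edge leaving the tree is D F (15); add F.
Vertex order: H, B, E, C, G, A, D, F. The 8th vertex is F.

F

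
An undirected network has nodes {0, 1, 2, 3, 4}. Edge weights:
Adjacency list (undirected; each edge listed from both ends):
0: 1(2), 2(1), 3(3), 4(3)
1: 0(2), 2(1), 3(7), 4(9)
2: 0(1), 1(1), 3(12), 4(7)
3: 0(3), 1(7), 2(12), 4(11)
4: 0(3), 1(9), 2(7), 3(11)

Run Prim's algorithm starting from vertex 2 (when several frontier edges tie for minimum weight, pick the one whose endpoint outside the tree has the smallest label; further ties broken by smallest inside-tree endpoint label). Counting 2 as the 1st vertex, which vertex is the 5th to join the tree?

4

Prim, starting at 2.
Step 1: cheapest edge leaving the tree is 0–2 (1); add 0.
Step 2: cheapest edge leaving the tree is 1–2 (1); add 1.
Step 3: cheapest edge leaving the tree is 0–3 (3); add 3.
Step 4: cheapest edge leaving the tree is 0–4 (3); add 4.
Vertex order: 2, 0, 1, 3, 4. The 5th vertex is 4.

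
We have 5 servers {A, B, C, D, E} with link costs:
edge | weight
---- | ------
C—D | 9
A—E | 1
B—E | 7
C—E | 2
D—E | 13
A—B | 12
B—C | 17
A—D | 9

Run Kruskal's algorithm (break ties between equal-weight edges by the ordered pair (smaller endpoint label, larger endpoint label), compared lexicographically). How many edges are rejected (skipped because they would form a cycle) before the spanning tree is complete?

0

Kruskal's algorithm — process edges by increasing weight (ties by edge label):
A—E (1): add. Components now {A,E} {B} {C} {D}
C—E (2): add. Components now {A,C,E} {B} {D}
B—E (7): add. Components now {A,B,C,E} {D}
A—D (9): add. Components now {A,B,C,D,E}
Edges rejected before the tree was complete: 0.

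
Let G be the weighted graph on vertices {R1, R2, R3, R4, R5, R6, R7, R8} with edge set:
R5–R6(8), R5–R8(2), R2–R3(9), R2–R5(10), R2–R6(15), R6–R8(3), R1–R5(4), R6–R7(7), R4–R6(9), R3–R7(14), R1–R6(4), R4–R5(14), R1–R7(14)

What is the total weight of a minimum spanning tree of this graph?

44

Kruskal: consider edges lightest-first.
R5–R8 (2): add — endpoints in different components.
R6–R8 (3): add — endpoints in different components.
R1–R5 (4): add — endpoints in different components.
R1–R6 (4): skip — R1 and R6 already connected.
R6–R7 (7): add — endpoints in different components.
R5–R6 (8): skip — R5 and R6 already connected.
R2–R3 (9): add — endpoints in different components.
R4–R6 (9): add — endpoints in different components.
R2–R5 (10): add — endpoints in different components.
MST edges: R5–R8, R6–R8, R1–R5, R6–R7, R2–R3, R4–R6, R2–R5; total weight 2+3+4+7+9+9+10 = 44.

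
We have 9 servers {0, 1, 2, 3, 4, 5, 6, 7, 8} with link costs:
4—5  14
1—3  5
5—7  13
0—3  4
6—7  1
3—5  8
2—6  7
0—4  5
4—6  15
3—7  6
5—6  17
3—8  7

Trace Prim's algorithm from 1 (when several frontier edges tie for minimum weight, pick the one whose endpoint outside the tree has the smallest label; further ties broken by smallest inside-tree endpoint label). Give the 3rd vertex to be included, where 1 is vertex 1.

Prim, starting at 1.
Step 1: cheapest edge leaving the tree is 1—3 (5); add 3.
Step 2: cheapest edge leaving the tree is 0—3 (4); add 0.
Step 3: cheapest edge leaving the tree is 0—4 (5); add 4.
Step 4: cheapest edge leaving the tree is 3—7 (6); add 7.
Step 5: cheapest edge leaving the tree is 6—7 (1); add 6.
Step 6: cheapest edge leaving the tree is 2—6 (7); add 2.
Step 7: cheapest edge leaving the tree is 3—8 (7); add 8.
Step 8: cheapest edge leaving the tree is 3—5 (8); add 5.
Vertex order: 1, 3, 0, 4, 7, 6, 2, 8, 5. The 3rd vertex is 0.

0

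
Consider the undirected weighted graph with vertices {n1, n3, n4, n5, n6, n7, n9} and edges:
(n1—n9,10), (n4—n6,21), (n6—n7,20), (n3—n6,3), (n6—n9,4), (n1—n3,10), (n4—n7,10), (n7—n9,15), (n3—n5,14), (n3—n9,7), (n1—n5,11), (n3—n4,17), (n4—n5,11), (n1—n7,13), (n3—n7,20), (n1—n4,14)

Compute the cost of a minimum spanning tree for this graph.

49

Kruskal's algorithm — process edges by increasing weight (ties by edge label):
n3—n6 (3): add. Components now {n3,n6} {n7} {n9} {n4} {n1} {n5}
n6—n9 (4): add. Components now {n3,n6,n9} {n7} {n4} {n1} {n5}
n3—n9 (7): skip — n3 and n9 already connected.
n1—n3 (10): add. Components now {n1,n3,n6,n9} {n7} {n4} {n5}
n1—n9 (10): skip — n9 and n1 already connected.
n4—n7 (10): add. Components now {n1,n3,n6,n9} {n4,n7} {n5}
n1—n5 (11): add. Components now {n1,n3,n5,n6,n9} {n4,n7}
n4—n5 (11): add. Components now {n1,n3,n4,n5,n6,n7,n9}
MST edges: n3—n6, n6—n9, n1—n3, n4—n7, n1—n5, n4—n5; total weight 3+4+10+10+11+11 = 49.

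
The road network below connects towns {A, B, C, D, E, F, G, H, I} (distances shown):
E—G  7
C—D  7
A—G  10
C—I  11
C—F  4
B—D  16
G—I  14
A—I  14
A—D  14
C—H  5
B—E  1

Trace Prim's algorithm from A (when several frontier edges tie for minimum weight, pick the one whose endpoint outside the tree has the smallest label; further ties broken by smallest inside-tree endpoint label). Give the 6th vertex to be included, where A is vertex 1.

C

Prim's algorithm from A:
Step 1: frontier [A—G 10, A—D 14, A—I 14] → take A—G (10); add G.
Step 2: frontier [A—D 14, A—I 14, E—G 7, G—I 14] → take E—G (7); add E.
Step 3: frontier [A—D 14, A—I 14, B—E 1, G—I 14] → take B—E (1); add B.
Step 4: frontier [A—D 14, A—I 14, B—D 16, G—I 14] → take A—D (14); add D.
Step 5: frontier [A—I 14, C—D 7, G—I 14] → take C—D (7); add C.
Step 6: frontier [A—I 14, C—F 4, C—H 5, C—I 11, G—I 14] → take C—F (4); add F.
Step 7: frontier [A—I 14, C—H 5, C—I 11, G—I 14] → take C—H (5); add H.
Step 8: frontier [A—I 14, C—I 11, G—I 14] → take C—I (11); add I.
Vertex order: A, G, E, B, D, C, F, H, I. The 6th vertex is C.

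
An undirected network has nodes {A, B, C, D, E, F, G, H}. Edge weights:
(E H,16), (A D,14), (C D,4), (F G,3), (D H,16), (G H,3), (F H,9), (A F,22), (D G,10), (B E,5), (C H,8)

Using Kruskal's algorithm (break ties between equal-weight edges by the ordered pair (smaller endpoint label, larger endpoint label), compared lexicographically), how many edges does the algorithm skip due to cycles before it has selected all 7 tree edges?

Kruskal's algorithm — process edges by increasing weight (ties by edge label):
F G (3): add — endpoints in different components.
G H (3): add — endpoints in different components.
C D (4): add — endpoints in different components.
B E (5): add — endpoints in different components.
C H (8): add — endpoints in different components.
F H (9): skip — F and H already connected.
D G (10): skip — D and G already connected.
A D (14): add — endpoints in different components.
D H (16): skip — D and H already connected.
E H (16): add — endpoints in different components.
Edges rejected before the tree was complete: 3.

3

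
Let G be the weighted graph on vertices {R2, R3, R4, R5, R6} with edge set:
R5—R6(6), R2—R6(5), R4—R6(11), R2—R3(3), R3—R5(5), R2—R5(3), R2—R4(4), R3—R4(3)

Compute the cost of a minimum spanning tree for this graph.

Sort edges by weight, then run Kruskal:
R2—R3 (3): add — endpoints in different components.
R2—R5 (3): add — endpoints in different components.
R3—R4 (3): add — endpoints in different components.
R2—R4 (4): skip — R4 and R2 already connected.
R2—R6 (5): add — endpoints in different components.
MST edges: R2—R3, R2—R5, R3—R4, R2—R6; total weight 3+3+3+5 = 14.

14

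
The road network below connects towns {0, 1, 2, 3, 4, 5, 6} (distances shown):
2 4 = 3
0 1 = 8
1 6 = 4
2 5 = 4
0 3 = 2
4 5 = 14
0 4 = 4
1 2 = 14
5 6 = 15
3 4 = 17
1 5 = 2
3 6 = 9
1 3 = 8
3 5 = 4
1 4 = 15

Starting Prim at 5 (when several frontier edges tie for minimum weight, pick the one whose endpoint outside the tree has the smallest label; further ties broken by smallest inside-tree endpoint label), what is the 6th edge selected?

Prim's algorithm from 5:
Step 1: cheapest edge leaving the tree is 1 5 (2); add 1.
Step 2: cheapest edge leaving the tree is 2 5 (4); add 2.
Step 3: cheapest edge leaving the tree is 2 4 (3); add 4.
Step 4: cheapest edge leaving the tree is 0 4 (4); add 0.
Step 5: cheapest edge leaving the tree is 0 3 (2); add 3.
Step 6: cheapest edge leaving the tree is 1 6 (4); add 6.
The 6th edge added is 1 6.

1-6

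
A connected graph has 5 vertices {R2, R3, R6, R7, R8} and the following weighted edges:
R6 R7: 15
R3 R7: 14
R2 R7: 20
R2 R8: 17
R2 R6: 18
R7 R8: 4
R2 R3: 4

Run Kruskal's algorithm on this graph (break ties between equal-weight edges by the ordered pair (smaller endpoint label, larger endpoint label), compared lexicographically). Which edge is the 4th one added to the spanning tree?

Kruskal's algorithm — process edges by increasing weight (ties by edge label):
R2 R3 (4): add — endpoints in different components.
R7 R8 (4): add — endpoints in different components.
R3 R7 (14): add — endpoints in different components.
R6 R7 (15): add — endpoints in different components.
The 4th edge added is R6 R7.

R6-R7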